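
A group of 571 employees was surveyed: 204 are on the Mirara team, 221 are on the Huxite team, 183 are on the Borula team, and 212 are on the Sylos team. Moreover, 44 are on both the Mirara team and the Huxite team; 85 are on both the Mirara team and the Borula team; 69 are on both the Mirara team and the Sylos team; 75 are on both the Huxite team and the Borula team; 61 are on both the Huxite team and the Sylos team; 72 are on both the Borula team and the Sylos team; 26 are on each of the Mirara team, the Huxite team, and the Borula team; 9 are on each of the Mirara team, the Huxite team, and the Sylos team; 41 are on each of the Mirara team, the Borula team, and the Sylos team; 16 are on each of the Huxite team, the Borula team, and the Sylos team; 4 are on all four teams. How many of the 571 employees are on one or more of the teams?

|union| = 204 + 221 + 183 + 212 − 44 − 85 − 69 − 75 − 61 − 72 + 26 + 9 + 41 + 16 − 4 = 502

502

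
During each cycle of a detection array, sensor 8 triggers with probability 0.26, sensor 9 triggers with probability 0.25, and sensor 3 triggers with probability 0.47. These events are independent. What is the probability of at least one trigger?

P(none) = (1 − 0.26) × (1 − 0.25) × (1 − 0.47) = 0.74 × 0.75 × 0.53 = 0.29415
P(at least one) = 1 − 0.29415 = 0.70585

0.70585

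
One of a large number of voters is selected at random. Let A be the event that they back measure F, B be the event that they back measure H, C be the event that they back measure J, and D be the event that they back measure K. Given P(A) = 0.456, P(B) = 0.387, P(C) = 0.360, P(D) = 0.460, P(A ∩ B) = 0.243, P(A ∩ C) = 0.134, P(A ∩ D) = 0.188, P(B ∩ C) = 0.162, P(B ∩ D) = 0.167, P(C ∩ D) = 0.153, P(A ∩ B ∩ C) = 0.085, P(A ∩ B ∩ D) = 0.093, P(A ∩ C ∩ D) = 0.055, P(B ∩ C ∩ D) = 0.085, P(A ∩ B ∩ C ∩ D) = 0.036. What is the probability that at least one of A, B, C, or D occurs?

0.898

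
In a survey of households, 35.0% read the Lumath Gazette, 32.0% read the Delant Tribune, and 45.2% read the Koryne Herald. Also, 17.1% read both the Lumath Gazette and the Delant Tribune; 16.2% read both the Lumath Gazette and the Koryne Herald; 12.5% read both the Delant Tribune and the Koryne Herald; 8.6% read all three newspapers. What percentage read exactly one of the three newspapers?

46.4%

Using the inclusion–exclusion count for exactly one event:
P(exactly one) = 35.0 + 32.0 + 45.2 − 2·17.1 − 2·16.2 − 2·12.5 + 3·8.6 = 46.4%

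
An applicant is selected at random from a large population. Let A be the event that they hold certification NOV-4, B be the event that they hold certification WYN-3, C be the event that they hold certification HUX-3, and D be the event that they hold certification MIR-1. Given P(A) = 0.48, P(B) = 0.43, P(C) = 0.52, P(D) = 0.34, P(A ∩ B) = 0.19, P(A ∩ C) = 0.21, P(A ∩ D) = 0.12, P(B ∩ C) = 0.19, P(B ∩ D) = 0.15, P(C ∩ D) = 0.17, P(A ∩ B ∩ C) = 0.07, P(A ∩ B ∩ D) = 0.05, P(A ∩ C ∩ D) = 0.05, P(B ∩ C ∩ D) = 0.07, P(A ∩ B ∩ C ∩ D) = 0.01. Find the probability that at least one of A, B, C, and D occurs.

By inclusion–exclusion:
P(A ∪ B ∪ C ∪ D) = 0.48 + 0.43 + 0.52 + 0.34 − 0.19 − 0.21 − 0.12 − 0.19 − 0.15 − 0.17 + 0.07 + 0.05 + 0.05 + 0.07 − 0.01 = 0.97

0.97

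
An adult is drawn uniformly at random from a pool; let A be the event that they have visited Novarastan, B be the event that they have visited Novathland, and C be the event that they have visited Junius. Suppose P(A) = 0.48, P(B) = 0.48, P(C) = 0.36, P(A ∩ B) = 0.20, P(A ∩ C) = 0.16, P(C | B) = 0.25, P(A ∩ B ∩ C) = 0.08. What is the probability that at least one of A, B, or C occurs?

P(B ∩ C) = P(B)·P(C|B) = 0.48 × 0.25 = 0.12
P(A ∪ B ∪ C) = 0.48 + 0.48 + 0.36 − 0.20 − 0.16 − 0.12 + 0.08 = 0.92

0.92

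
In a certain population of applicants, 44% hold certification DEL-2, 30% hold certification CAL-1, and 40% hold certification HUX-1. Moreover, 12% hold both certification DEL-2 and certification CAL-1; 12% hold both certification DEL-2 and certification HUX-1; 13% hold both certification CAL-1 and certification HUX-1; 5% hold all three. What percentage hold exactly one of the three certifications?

55%

Using the inclusion–exclusion count for exactly one event:
P(exactly one) = 44 + 30 + 40 − 2·12 − 2·12 − 2·13 + 3·5 = 55%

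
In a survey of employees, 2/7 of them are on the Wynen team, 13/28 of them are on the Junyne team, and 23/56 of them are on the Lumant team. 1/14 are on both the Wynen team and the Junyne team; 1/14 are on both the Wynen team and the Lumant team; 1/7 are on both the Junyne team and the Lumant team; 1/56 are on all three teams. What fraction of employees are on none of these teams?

P(≥1) = 2/7 + 13/28 + 23/56 − 1/14 − 1/14 − 1/7 + 1/56 = 25/28
P(none) = 1 − 25/28 = 3/28

3/28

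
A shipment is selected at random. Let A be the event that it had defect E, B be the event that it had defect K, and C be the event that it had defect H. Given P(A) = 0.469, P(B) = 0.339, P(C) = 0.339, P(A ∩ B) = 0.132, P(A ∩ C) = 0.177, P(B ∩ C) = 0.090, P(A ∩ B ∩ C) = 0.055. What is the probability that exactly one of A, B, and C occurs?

0.514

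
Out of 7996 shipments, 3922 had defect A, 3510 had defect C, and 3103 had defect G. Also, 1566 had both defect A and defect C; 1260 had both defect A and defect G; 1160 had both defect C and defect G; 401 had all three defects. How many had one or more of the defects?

6950

N(≥1) = 3922 + 3510 + 3103 − 1566 − 1260 − 1160 + 401 = 6950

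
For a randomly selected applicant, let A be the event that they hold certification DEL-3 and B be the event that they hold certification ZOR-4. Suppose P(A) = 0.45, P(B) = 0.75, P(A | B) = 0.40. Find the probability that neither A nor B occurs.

P(A ∩ B) = P(B)·P(A|B) = 0.75 × 0.40 = 0.30
Using inclusion–exclusion:
P(A ∪ B) = 0.45 + 0.75 − 0.30 = 0.90
P(none) = 1 − 0.90 = 0.10

0.10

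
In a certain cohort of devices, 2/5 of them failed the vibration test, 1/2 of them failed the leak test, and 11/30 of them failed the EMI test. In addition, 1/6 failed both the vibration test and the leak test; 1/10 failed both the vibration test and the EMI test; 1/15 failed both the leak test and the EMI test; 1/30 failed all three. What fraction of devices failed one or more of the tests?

By inclusion-exclusion,
P(at least one) = 2/5 + 1/2 + 11/30 − 1/6 − 1/10 − 1/15 + 1/30 = 29/30

29/30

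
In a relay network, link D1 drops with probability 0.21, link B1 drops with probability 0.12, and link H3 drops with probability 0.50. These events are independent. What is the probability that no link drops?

P(none) = (1 − 0.21) × (1 − 0.12) × (1 − 0.50) = 0.79 × 0.88 × 0.50 = 0.3476

0.3476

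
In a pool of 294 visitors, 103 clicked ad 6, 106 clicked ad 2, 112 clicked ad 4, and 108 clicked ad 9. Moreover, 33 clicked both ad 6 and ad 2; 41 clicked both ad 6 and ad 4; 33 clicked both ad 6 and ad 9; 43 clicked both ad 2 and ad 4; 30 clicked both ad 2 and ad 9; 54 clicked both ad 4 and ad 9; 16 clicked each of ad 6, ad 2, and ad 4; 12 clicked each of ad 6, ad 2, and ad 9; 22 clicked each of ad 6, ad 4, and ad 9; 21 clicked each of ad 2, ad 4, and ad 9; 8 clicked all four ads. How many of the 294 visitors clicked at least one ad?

By inclusion–exclusion:
|union| = 103 + 106 + 112 + 108 − 33 − 41 − 33 − 43 − 30 − 54 + 16 + 12 + 22 + 21 − 8 = 258

258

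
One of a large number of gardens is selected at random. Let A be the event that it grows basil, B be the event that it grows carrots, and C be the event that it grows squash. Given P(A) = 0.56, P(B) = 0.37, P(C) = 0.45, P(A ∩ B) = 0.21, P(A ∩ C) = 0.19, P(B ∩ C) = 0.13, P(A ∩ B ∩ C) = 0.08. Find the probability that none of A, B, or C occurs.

P(A ∪ B ∪ C) = 0.56 + 0.37 + 0.45 − 0.21 − 0.19 − 0.13 + 0.08 = 0.93
P(none) = 1 − 0.93 = 0.07

0.07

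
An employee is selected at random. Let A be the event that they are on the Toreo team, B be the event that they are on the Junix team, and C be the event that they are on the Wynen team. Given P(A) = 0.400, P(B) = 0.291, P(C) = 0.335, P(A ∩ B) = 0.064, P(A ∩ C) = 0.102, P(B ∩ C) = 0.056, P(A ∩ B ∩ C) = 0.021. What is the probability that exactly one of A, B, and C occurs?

By inclusion–exclusion (exactly-one form):
P(exactly one) = 0.400 + 0.291 + 0.335 − 2·0.064 − 2·0.102 − 2·0.056 + 3·0.021 = 0.645

0.645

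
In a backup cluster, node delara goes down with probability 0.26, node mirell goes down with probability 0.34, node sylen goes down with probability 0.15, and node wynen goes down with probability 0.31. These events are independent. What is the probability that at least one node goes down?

0.7135534

P(none) = (1 − 0.26) × (1 − 0.34) × (1 − 0.15) × (1 − 0.31) = 0.74 × 0.66 × 0.85 × 0.69 = 0.2864466
P(at least one) = 1 − 0.2864466 = 0.7135534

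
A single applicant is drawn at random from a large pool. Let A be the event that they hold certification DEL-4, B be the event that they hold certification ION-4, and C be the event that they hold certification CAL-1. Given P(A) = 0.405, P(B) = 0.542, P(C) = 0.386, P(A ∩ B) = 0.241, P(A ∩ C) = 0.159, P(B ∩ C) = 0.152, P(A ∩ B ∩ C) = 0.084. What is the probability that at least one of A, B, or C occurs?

0.865

By inclusion-exclusion,
P(A ∪ B ∪ C) = 0.405 + 0.542 + 0.386 − 0.241 − 0.159 − 0.152 + 0.084 = 0.865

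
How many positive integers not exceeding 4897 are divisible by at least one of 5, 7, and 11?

By inclusion–exclusion:
floor(4897/5) + floor(4897/7) + floor(4897/11) − floor(4897/35) − floor(4897/55) − floor(4897/77) + floor(4897/385) = 979 + 699 + 445 − 139 − 89 − 63 + 12 = 1844

1844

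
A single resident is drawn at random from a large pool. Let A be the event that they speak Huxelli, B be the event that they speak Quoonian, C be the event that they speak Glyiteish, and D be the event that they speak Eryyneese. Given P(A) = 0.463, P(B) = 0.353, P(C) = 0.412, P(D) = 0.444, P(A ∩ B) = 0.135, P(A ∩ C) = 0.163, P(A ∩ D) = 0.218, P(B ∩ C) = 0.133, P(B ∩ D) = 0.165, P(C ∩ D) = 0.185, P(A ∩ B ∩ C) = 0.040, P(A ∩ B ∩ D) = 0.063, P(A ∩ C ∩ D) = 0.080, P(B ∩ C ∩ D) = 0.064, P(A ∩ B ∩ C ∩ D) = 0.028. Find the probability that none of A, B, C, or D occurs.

0.108

P(A ∪ B ∪ C ∪ D) = 0.463 + 0.353 + 0.412 + 0.444 − 0.135 − 0.163 − 0.218 − 0.133 − 0.165 − 0.185 + 0.040 + 0.063 + 0.080 + 0.064 − 0.028 = 0.892
P(none) = 1 − 0.892 = 0.108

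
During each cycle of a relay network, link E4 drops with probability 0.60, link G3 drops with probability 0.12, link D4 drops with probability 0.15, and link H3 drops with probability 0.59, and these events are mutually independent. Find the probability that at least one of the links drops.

0.877328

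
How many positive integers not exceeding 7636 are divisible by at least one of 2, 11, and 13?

3818 + 694 + 587 − 347 − 293 − 53 + 26 = 4432

4432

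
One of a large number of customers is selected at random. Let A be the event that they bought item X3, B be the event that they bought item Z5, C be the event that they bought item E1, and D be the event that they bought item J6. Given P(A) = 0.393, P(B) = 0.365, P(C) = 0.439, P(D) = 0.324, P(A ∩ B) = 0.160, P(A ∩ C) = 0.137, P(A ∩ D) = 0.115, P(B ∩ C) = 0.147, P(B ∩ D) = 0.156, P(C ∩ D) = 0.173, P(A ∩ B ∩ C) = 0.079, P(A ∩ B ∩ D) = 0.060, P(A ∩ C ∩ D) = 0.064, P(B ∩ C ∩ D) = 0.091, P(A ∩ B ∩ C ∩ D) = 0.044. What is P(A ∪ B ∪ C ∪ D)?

0.883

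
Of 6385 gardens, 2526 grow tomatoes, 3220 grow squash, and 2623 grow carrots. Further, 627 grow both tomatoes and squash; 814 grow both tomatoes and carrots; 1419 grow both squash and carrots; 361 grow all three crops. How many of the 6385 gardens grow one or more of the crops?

N(≥1) = 2526 + 3220 + 2623 − 627 − 814 − 1419 + 361 = 5870

5870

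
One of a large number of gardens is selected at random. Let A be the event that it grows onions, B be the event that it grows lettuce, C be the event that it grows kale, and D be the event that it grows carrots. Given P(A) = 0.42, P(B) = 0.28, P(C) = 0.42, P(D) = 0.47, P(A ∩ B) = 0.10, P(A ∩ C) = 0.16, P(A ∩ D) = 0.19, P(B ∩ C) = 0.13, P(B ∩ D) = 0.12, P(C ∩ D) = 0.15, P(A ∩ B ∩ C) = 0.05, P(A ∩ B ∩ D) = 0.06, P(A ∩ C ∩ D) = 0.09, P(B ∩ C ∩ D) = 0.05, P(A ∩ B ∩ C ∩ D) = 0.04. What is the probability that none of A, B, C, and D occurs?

0.05

Using inclusion–exclusion:
P(A ∪ B ∪ C ∪ D) = 0.42 + 0.28 + 0.42 + 0.47 − 0.10 − 0.16 − 0.19 − 0.13 − 0.12 − 0.15 + 0.05 + 0.06 + 0.09 + 0.05 − 0.04 = 0.95
P(none) = 1 − 0.95 = 0.05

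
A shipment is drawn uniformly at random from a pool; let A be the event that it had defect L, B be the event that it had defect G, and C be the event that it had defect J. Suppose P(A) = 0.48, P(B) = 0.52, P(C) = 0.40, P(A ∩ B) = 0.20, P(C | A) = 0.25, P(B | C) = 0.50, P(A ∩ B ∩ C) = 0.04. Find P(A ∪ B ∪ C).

0.92

P(A ∩ C) = P(A)·P(C|A) = 0.48 × 0.25 = 0.12
P(B ∩ C) = P(C)·P(B|C) = 0.40 × 0.50 = 0.20
P(A ∪ B ∪ C) = 0.48 + 0.52 + 0.40 − 0.20 − 0.12 − 0.20 + 0.04 = 0.92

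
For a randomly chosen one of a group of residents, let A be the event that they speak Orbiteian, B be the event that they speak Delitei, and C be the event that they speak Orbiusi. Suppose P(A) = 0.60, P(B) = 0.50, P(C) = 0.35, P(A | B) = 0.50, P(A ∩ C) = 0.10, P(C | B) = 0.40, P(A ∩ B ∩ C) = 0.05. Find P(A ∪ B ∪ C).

0.95

P(A ∩ B) = P(B)·P(A|B) = 0.50 × 0.50 = 0.25
P(B ∩ C) = P(B)·P(C|B) = 0.50 × 0.40 = 0.20
Using inclusion–exclusion:
P(A ∪ B ∪ C) = 0.60 + 0.50 + 0.35 − 0.25 − 0.10 − 0.20 + 0.05 = 0.95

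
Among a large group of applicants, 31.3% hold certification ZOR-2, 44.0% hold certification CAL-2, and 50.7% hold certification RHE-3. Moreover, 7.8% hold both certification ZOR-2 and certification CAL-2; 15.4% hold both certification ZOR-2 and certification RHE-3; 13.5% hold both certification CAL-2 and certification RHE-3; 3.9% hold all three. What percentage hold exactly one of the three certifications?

Using the inclusion–exclusion count for exactly one event:
P(exactly one) = 31.3 + 44.0 + 50.7 − 2·7.8 − 2·15.4 − 2·13.5 + 3·3.9 = 64.3%

64.3%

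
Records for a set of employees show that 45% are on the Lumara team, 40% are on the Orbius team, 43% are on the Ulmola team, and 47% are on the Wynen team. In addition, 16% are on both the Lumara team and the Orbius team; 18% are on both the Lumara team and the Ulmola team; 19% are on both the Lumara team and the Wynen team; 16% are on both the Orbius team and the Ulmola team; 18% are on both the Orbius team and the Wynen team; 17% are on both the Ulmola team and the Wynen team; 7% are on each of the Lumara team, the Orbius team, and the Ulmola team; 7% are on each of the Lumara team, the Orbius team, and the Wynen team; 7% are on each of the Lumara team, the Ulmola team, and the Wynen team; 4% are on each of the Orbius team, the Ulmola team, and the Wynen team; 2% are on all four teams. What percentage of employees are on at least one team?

Inclusion–exclusion gives
P(≥1) = 45 + 40 + 43 + 47 − 16 − 18 − 19 − 16 − 18 − 17 + 7 + 7 + 7 + 4 − 2 = 94%

94%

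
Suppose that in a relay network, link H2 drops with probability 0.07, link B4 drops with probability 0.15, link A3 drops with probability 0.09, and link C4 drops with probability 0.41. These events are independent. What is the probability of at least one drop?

0.57558055

Independence gives P(none) = ∏(1 − pᵢ).
P(none) = (1 − 0.07) × (1 − 0.15) × (1 − 0.09) × (1 − 0.41) = 0.93 × 0.85 × 0.91 × 0.59 = 0.42441945
P(at least one) = 1 − 0.42441945 = 0.57558055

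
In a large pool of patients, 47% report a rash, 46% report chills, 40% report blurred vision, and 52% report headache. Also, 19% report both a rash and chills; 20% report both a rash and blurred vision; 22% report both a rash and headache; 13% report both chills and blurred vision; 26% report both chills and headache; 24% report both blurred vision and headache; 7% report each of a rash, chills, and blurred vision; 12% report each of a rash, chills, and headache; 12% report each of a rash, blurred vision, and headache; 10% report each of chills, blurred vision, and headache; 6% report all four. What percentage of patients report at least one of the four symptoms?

96%

Inclusion–exclusion gives
P(at least one) = 47 + 46 + 40 + 52 − 19 − 20 − 22 − 13 − 26 − 24 + 7 + 12 + 12 + 10 − 6 = 96%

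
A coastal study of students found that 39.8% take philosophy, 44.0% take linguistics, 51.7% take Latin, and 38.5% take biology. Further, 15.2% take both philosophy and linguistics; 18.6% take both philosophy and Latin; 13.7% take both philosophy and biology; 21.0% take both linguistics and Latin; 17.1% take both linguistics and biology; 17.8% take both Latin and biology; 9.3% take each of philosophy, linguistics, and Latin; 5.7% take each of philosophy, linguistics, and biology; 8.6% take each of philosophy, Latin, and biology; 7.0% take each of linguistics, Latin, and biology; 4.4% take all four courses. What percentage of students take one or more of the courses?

96.8%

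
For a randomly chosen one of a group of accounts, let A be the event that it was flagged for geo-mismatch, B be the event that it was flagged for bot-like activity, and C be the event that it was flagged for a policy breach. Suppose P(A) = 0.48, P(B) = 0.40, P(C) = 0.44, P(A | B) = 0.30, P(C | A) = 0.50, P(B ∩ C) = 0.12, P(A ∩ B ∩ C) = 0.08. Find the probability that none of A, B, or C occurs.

P(A ∩ B) = P(B)·P(A|B) = 0.40 × 0.30 = 0.12
P(A ∩ C) = P(A)·P(C|A) = 0.48 × 0.50 = 0.24
P(A ∪ B ∪ C) = 0.48 + 0.40 + 0.44 − 0.12 − 0.24 − 0.12 + 0.08 = 0.92
P(none) = 1 − 0.92 = 0.08

0.08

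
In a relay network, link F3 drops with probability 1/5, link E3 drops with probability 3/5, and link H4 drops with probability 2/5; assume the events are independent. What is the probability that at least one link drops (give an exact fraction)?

P(none) = (1 − 1/5) × (1 − 3/5) × (1 − 2/5) = 4/5 × 2/5 × 3/5 = 24/125
P(at least one) = 1 − 24/125 = 101/125

101/125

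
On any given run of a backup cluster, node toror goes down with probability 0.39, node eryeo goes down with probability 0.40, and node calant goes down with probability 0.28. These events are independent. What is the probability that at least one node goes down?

0.73648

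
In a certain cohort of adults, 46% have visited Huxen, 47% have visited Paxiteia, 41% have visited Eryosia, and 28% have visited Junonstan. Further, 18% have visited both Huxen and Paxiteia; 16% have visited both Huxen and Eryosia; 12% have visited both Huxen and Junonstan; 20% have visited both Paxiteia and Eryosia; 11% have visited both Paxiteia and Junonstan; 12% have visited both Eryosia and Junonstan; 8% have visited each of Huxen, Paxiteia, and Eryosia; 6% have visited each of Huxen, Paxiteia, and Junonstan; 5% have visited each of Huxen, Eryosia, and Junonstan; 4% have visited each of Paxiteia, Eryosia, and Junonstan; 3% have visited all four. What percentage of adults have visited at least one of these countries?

93%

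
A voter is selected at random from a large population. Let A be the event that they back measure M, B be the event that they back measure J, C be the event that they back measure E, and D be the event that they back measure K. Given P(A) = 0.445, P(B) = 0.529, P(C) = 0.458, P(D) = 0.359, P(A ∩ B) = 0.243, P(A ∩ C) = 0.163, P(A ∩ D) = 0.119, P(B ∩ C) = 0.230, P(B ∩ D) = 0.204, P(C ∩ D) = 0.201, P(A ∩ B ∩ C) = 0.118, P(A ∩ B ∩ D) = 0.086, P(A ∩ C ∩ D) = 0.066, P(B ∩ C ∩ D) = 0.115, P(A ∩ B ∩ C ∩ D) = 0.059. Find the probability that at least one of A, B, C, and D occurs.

0.957

By inclusion-exclusion,
P(A ∪ B ∪ C ∪ D) = 0.445 + 0.529 + 0.458 + 0.359 − 0.243 − 0.163 − 0.119 − 0.230 − 0.204 − 0.201 + 0.118 + 0.086 + 0.066 + 0.115 − 0.059 = 0.957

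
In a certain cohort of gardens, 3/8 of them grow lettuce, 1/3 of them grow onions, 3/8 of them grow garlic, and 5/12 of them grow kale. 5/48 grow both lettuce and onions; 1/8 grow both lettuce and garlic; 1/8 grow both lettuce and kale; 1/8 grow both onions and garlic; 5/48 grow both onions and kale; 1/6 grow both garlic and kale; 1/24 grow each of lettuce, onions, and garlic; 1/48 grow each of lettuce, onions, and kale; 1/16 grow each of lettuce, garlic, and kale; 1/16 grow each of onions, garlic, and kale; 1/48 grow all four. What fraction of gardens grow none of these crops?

1/12

By inclusion-exclusion,
P(at least one) = 3/8 + 1/3 + 3/8 + 5/12 − 5/48 − 1/8 − 1/8 − 1/8 − 5/48 − 1/6 + 1/24 + 1/48 + 1/16 + 1/16 − 1/48 = 11/12
P(none) = 1 − 11/12 = 1/12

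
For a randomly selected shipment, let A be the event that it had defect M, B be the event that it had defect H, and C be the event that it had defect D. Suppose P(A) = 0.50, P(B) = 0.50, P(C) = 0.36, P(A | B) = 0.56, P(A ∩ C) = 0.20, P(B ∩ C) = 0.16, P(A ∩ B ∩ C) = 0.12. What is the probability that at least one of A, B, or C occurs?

0.84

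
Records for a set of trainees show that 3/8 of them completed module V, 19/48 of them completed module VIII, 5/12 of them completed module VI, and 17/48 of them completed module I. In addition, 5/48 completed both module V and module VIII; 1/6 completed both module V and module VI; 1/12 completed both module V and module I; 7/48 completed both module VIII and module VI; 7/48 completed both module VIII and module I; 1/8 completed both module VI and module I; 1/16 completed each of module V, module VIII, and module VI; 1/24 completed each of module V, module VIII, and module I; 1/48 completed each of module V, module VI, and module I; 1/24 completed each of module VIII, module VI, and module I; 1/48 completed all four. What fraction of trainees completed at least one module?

11/12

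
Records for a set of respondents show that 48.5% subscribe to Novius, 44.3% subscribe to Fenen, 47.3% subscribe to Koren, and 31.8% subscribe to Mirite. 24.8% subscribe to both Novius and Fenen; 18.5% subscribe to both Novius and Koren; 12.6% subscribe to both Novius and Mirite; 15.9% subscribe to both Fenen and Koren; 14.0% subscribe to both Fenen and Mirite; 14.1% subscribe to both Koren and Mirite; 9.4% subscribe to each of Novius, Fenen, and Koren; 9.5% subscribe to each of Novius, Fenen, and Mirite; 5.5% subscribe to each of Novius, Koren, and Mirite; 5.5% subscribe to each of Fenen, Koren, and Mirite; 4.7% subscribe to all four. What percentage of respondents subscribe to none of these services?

2.8%

By inclusion–exclusion:
P(≥1) = 48.5 + 44.3 + 47.3 + 31.8 − 24.8 − 18.5 − 12.6 − 15.9 − 14.0 − 14.1 + 9.4 + 9.5 + 5.5 + 5.5 − 4.7 = 97.2%
P(none) = 100% − 97.2% = 2.8%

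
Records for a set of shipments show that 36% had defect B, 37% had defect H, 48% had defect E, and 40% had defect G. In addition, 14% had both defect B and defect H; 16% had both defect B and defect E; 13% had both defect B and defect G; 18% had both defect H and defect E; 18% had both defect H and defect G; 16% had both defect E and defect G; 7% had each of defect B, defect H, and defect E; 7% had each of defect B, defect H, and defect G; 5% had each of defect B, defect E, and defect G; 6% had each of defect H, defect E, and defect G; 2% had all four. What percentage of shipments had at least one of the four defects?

Apply inclusion-exclusion:
P(≥1) = 36 + 37 + 48 + 40 − 14 − 16 − 13 − 18 − 18 − 16 + 7 + 7 + 5 + 6 − 2 = 89%

89%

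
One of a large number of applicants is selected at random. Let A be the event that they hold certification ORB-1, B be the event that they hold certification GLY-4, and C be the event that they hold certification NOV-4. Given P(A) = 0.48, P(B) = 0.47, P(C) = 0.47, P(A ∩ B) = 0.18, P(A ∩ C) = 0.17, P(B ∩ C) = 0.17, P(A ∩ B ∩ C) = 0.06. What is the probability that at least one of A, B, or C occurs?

0.96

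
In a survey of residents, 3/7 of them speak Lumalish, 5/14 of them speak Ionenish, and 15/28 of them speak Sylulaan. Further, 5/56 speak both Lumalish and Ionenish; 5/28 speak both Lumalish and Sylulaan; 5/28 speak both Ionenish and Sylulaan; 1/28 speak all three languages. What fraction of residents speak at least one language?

Apply inclusion-exclusion:
P(≥1) = 3/7 + 5/14 + 15/28 − 5/56 − 5/28 − 5/28 + 1/28 = 51/56

51/56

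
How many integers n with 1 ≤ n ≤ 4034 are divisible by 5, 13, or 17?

1229

floor(4034/5) + floor(4034/13) + floor(4034/17) − floor(4034/65) − floor(4034/85) − floor(4034/221) + floor(4034/1105) = 806 + 310 + 237 − 62 − 47 − 18 + 3 = 1229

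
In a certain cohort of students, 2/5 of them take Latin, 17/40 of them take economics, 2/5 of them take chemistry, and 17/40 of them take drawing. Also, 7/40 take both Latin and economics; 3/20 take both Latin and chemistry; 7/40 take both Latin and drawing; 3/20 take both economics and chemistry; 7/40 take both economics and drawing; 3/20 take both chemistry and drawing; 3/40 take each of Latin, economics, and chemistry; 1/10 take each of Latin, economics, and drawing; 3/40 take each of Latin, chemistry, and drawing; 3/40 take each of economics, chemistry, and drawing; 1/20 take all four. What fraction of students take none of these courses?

Apply inclusion-exclusion:
P(at least one) = 2/5 + 17/40 + 2/5 + 17/40 − 7/40 − 3/20 − 7/40 − 3/20 − 7/40 − 3/20 + 3/40 + 1/10 + 3/40 + 3/40 − 1/20 = 19/20
P(none) = 1 − 19/20 = 1/20

1/20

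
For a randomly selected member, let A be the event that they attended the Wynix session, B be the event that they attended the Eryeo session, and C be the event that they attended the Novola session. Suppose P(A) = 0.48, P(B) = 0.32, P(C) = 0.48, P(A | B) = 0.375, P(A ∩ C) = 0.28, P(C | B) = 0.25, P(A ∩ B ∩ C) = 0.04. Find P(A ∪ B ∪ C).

0.84

P(A ∩ B) = P(B)·P(A|B) = 0.32 × 0.375 = 0.12
P(B ∩ C) = P(B)·P(C|B) = 0.32 × 0.25 = 0.08
By inclusion-exclusion,
P(A ∪ B ∪ C) = 0.48 + 0.32 + 0.48 − 0.12 − 0.28 − 0.08 + 0.04 = 0.84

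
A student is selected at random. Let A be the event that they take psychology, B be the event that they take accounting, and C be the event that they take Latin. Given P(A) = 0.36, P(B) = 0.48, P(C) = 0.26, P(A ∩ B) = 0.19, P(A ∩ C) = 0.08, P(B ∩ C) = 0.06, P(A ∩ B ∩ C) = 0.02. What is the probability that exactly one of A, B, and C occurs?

0.50

By inclusion–exclusion (exactly-one form):
P(exactly one) = 0.36 + 0.48 + 0.26 − 2·0.19 − 2·0.08 − 2·0.06 + 3·0.02 = 0.50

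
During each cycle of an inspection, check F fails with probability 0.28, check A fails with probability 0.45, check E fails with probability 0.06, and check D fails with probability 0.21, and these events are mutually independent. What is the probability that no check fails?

P(none) = (1 − 0.28) × (1 − 0.45) × (1 − 0.06) × (1 − 0.21) = 0.72 × 0.55 × 0.94 × 0.79 = 0.2940696

0.2940696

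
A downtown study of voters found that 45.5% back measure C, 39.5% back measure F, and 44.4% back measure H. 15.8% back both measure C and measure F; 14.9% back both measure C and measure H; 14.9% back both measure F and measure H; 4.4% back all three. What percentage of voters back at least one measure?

88.2%

Inclusion–exclusion gives
P(union) = 45.5 + 39.5 + 44.4 − 15.8 − 14.9 − 14.9 + 4.4 = 88.2%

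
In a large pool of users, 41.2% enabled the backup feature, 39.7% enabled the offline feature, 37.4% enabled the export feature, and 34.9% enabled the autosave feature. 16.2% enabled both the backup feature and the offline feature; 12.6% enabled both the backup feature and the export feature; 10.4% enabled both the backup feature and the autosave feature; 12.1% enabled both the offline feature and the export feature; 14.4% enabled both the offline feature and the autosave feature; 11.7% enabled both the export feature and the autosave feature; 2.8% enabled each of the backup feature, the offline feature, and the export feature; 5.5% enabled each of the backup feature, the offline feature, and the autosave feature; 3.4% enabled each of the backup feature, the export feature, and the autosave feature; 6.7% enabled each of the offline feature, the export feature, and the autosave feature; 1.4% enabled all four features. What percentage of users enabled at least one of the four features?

By inclusion-exclusion,
P(≥1) = 41.2 + 39.7 + 37.4 + 34.9 − 16.2 − 12.6 − 10.4 − 12.1 − 14.4 − 11.7 + 2.8 + 5.5 + 3.4 + 6.7 − 1.4 = 92.8%

92.8%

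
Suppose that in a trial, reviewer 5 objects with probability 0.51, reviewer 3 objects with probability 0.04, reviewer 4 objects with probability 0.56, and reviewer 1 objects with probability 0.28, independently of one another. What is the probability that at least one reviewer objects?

P(none) = (1 − 0.51) × (1 − 0.04) × (1 − 0.56) × (1 − 0.28) = 0.49 × 0.96 × 0.44 × 0.72 = 0.14902272
P(at least one) = 1 − 0.14902272 = 0.85097728

0.85097728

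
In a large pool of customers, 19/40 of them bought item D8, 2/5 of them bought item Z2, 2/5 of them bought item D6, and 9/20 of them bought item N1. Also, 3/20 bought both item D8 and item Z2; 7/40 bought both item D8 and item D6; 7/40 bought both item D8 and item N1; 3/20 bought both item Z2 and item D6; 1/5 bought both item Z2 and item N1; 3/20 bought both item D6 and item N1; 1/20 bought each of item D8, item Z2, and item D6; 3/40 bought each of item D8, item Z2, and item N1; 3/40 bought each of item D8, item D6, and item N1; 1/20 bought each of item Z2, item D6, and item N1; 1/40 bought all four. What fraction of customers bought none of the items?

1/20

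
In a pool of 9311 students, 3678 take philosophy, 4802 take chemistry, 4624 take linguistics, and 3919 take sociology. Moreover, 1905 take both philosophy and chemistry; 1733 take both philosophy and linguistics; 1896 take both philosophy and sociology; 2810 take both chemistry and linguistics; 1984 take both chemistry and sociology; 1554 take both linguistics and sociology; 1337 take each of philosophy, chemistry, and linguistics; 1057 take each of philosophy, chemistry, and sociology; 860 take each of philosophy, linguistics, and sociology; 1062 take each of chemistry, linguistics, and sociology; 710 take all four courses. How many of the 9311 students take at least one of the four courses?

Apply inclusion-exclusion:
|at least one| = 3678 + 4802 + 4624 + 3919 − 1905 − 1733 − 1896 − 2810 − 1984 − 1554 + 1337 + 1057 + 860 + 1062 − 710 = 8747

8747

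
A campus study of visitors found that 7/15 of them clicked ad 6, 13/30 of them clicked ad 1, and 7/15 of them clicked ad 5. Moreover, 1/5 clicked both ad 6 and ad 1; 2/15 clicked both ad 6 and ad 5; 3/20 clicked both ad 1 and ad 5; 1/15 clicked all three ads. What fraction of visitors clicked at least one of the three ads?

By inclusion–exclusion:
P(at least one) = 7/15 + 13/30 + 7/15 − 1/5 − 2/15 − 3/20 + 1/15 = 19/20

19/20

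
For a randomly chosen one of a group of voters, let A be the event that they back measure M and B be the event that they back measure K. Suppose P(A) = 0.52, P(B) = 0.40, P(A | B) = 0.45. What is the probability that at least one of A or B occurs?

0.74

P(A ∩ B) = P(B)·P(A|B) = 0.40 × 0.45 = 0.18
P(A ∪ B) = 0.52 + 0.40 − 0.18 = 0.74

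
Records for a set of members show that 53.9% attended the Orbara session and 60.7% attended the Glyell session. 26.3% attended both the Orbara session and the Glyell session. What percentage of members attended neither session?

11.7%

Using inclusion–exclusion:
P(≥1) = 53.9 + 60.7 − 26.3 = 88.3%
P(none) = 100% − 88.3% = 11.7%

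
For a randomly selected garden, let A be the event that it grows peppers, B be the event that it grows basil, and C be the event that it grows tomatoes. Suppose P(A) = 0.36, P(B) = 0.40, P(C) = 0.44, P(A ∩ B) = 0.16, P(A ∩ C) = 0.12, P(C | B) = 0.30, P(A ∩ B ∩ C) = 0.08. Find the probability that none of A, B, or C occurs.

P(B ∩ C) = P(B)·P(C|B) = 0.40 × 0.30 = 0.12
Using inclusion–exclusion:
P(A ∪ B ∪ C) = 0.36 + 0.40 + 0.44 − 0.16 − 0.12 − 0.12 + 0.08 = 0.88
P(none) = 1 − 0.88 = 0.12

0.12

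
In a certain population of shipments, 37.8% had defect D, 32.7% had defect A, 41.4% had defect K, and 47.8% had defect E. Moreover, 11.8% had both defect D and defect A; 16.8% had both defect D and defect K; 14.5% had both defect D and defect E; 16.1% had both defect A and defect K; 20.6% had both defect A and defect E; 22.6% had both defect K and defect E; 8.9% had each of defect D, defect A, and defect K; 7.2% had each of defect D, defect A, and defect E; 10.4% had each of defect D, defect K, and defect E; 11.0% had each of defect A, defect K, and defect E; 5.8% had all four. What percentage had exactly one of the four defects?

44.2%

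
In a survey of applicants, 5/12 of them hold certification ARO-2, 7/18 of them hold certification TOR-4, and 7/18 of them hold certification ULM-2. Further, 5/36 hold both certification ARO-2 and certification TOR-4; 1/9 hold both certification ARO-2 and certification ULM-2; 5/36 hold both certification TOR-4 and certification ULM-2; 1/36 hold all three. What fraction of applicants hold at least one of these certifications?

5/6

P(union) = 5/12 + 7/18 + 7/18 − 5/36 − 1/9 − 5/36 + 1/36 = 5/6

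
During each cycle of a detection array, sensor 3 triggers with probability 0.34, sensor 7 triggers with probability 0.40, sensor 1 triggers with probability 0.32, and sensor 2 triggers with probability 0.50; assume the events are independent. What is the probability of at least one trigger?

Since the events are independent, P(none) is the product of the individual non-occurrence probabilities.
P(none) = (1 − 0.34) × (1 − 0.40) × (1 − 0.32) × (1 − 0.50) = 0.66 × 0.60 × 0.68 × 0.50 = 0.13464
P(at least one) = 1 − 0.13464 = 0.86536

0.86536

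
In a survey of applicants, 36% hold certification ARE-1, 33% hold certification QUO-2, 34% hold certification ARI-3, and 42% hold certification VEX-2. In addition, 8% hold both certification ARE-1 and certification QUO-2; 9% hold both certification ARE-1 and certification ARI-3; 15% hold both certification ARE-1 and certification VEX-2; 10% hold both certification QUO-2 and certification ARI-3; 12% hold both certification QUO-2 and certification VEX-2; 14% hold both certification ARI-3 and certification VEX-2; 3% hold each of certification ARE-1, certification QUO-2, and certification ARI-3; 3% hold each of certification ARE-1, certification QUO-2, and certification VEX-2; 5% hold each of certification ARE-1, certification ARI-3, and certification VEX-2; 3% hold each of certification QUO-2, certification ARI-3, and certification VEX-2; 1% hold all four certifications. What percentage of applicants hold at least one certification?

P(≥1) = 36 + 33 + 34 + 42 − 8 − 9 − 15 − 10 − 12 − 14 + 3 + 3 + 5 + 3 − 1 = 90%

90%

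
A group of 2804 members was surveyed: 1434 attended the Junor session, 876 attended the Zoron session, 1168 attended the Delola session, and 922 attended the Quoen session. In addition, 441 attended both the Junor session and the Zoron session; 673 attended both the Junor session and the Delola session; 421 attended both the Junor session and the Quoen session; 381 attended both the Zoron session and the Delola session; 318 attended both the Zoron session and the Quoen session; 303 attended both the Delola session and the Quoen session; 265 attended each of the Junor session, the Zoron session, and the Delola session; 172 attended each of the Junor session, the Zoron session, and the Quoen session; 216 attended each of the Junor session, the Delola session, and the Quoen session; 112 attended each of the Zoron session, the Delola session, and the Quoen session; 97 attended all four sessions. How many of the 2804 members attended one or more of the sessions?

|at least one| = 1434 + 876 + 1168 + 922 − 441 − 673 − 421 − 381 − 318 − 303 + 265 + 172 + 216 + 112 − 97 = 2531

2531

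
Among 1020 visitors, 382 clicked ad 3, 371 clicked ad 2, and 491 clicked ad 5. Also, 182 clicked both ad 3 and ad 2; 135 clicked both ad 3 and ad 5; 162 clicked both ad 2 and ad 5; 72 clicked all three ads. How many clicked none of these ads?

183

Inclusion–exclusion gives
N(≥1) = 382 + 371 + 491 − 182 − 135 − 162 + 72 = 837
None: 1020 − 837 = 183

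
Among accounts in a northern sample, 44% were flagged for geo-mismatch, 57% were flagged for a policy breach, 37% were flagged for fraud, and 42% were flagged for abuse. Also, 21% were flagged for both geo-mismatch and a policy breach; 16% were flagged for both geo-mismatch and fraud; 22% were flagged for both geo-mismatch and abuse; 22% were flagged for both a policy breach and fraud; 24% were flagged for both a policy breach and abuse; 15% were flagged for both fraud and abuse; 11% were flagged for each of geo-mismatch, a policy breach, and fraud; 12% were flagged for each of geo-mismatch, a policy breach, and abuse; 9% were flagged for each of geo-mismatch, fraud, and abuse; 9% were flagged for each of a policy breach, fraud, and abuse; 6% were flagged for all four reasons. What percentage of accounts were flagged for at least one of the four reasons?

95%

By inclusion–exclusion:
P(≥1) = 44 + 57 + 37 + 42 − 21 − 16 − 22 − 22 − 24 − 15 + 11 + 12 + 9 + 9 − 6 = 95%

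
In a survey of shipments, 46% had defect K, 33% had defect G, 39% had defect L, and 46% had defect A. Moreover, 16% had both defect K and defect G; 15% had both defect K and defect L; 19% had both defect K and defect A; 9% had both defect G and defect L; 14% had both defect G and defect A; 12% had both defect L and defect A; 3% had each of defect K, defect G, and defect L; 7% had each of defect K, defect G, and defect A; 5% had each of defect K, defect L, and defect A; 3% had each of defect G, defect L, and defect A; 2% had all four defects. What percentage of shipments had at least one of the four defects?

By inclusion–exclusion:
P(≥1) = 46 + 33 + 39 + 46 − 16 − 15 − 19 − 9 − 14 − 12 + 3 + 7 + 5 + 3 − 2 = 95%

95%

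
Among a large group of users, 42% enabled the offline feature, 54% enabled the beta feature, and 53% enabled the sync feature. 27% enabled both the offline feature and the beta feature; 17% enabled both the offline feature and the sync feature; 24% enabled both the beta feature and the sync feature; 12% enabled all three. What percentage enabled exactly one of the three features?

By inclusion–exclusion (exactly-one form):
P(exactly one) = 42 + 54 + 53 − 2·27 − 2·17 − 2·24 + 3·12 = 49%

49%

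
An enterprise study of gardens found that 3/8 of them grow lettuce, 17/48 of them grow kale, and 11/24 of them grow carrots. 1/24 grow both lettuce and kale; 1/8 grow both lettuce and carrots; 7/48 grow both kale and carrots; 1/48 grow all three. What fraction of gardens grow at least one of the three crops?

P(≥1) = 3/8 + 17/48 + 11/24 − 1/24 − 1/8 − 7/48 + 1/48 = 43/48

43/48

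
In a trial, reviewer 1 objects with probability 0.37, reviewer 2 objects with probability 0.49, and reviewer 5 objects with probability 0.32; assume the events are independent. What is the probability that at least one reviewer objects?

0.781516

P(none) = (1 − 0.37) × (1 − 0.49) × (1 − 0.32) = 0.63 × 0.51 × 0.68 = 0.218484
P(at least one) = 1 − 0.218484 = 0.781516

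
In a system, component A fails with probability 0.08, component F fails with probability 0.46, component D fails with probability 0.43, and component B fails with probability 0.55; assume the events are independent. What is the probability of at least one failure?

P(none) = (1 − 0.08) × (1 − 0.46) × (1 − 0.43) × (1 − 0.55) = 0.92 × 0.54 × 0.57 × 0.45 = 0.1274292
P(at least one) = 1 − 0.1274292 = 0.8725708

0.8725708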